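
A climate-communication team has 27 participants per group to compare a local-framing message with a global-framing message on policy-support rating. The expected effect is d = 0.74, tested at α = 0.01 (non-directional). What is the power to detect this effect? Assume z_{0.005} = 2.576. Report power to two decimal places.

For two equal groups, power = Φ(d·√(n/2) − z_{α/2}).
d·√(n/2) = 0.74 × √(27/2) = 0.74 × 3.674 = 2.719.
z_β = 2.719 − 2.576 = 0.143.
Power = Φ(0.143) = 0.557.

power ≈ 0.56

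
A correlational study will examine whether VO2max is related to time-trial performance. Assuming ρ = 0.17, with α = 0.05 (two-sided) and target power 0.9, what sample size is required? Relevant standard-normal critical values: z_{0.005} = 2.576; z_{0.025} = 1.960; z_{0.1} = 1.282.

n = 360

Fisher's z: C = ½·ln((1+r)/(1−r)) = ½·ln(1.4096) = 0.1717.
n = ((z_{α/2} + z_β)/C)² + 3.
(1.960 + 1.282) / 0.1717 = 3.242 / 0.1717 = 18.882.
n = 18.882² + 3 = 356.52 + 3 = 359.5.
Round up.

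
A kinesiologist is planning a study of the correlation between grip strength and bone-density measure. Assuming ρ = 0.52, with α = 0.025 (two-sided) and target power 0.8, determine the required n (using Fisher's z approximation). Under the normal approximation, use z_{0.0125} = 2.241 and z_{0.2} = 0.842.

Fisher's z: C = ½·ln((1+r)/(1−r)) = ½·ln(3.1667) = 0.5763.
n = ((z_{α/2} + z_β)/C)² + 3.
(2.241 + 0.842) / 0.5763 = 3.083 / 0.5763 = 5.350.
n = 5.350² + 3 = 28.62 + 3 = 31.6.
Round up.

n = 32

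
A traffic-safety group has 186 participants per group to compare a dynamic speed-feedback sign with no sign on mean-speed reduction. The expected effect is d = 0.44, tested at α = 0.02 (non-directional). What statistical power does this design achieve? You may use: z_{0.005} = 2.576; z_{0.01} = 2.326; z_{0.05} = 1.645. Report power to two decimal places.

For two equal groups, power = Φ(d·√(n/2) − z_{α/2}).
d·√(n/2) = 0.44 × √(186/2) = 0.44 × 9.644 = 4.243.
z_β = 4.243 − 2.326 = 1.917.
Power = Φ(1.917) = 0.972.

power ≈ 0.97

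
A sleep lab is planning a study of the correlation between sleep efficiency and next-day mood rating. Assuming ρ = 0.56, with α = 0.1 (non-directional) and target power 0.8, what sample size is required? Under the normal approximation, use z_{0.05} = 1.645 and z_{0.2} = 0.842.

n = 19

Fisher's z: C = ½·ln((1+r)/(1−r)) = ½·ln(3.5455) = 0.6328.
n = ((z_{α/2} + z_β)/C)² + 3.
(1.645 + 0.842) / 0.6328 = 2.487 / 0.6328 = 3.930.
n = 3.930² + 3 = 15.45 + 3 = 18.4.
Round up.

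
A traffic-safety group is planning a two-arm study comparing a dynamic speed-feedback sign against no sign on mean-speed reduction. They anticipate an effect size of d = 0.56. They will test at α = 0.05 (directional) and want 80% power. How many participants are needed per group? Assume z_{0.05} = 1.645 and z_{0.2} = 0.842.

n = 40 per group

For two independent groups with equal n: n = 2·((z_{α} + z_β) / d)².
z_{α} + z_β = 1.645 + 0.842 = 2.487.
n = 2 × (2.487 / 0.56)² = 2 × 4.441² = 2 × 19.72 = 39.4.
Round up to the next whole participant.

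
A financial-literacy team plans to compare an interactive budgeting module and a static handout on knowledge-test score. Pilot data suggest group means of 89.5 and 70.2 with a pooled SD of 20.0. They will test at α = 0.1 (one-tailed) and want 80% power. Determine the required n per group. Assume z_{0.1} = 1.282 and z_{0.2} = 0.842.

n = 10 per group

Cohen's d = |M₁ − M₂| / SD_pooled = |89.5 − 70.2| / 20.0 = 19.3 / 20.0 = 0.965.
For two independent groups with equal n: n = 2·((z_{α} + z_β) / d)².
z_{α} + z_β = 1.282 + 0.842 = 2.124.
n = 2 × (2.124 / 0.965)² = 2 × 2.201² = 2 × 4.84 = 9.7.
Round up to the next whole participant.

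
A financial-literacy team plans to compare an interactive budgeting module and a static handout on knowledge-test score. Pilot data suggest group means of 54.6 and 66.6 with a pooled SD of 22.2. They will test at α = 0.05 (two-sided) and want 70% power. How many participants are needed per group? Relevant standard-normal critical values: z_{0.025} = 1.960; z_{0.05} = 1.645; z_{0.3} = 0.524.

n = 43 per group

Cohen's d = |M₁ − M₂| / SD_pooled = |54.6 − 66.6| / 22.2 = 12.0 / 22.2 = 0.541.
For two independent groups with equal n: n = 2·((z_{α/2} + z_β) / d)².
z_{α/2} + z_β = 1.960 + 0.524 = 2.484.
n = 2 × (2.484 / 0.541)² = 2 × 4.591² = 2 × 21.08 = 42.2.
Round up to the next whole participant.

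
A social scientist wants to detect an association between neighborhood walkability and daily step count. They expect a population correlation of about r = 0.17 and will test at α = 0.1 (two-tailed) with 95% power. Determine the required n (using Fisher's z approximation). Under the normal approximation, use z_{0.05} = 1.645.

n = 371

Fisher's z: C = ½·ln((1+r)/(1−r)) = ½·ln(1.4096) = 0.1717.
n = ((z_{α/2} + z_β)/C)² + 3.
(1.645 + 1.645) / 0.1717 = 3.290 / 0.1717 = 19.161.
n = 19.161² + 3 = 367.16 + 3 = 370.2.
Round up.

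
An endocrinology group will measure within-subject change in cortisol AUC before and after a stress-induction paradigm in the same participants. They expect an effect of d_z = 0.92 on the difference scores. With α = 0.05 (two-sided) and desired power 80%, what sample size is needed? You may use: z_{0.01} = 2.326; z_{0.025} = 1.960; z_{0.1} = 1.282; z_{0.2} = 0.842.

n = 10 pairs

For a paired (one-sample on differences) test: n = ((z_{α/2} + z_β) / d)².
z_{α/2} + z_β = 1.960 + 0.842 = 2.802.
n = (2.802 / 0.92)² = 3.046² = 9.28.
Round up.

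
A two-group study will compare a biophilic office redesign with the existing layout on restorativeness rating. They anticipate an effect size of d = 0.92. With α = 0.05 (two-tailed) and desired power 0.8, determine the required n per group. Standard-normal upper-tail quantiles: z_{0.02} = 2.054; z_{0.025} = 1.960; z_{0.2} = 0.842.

For two independent groups with equal n: n = 2·((z_{α/2} + z_β) / d)².
z_{α/2} + z_β = 1.960 + 0.842 = 2.802.
n = 2 × (2.802 / 0.92)² = 2 × 3.046² = 2 × 9.28 = 18.6.
Round up to the next whole participant.

n = 19 per group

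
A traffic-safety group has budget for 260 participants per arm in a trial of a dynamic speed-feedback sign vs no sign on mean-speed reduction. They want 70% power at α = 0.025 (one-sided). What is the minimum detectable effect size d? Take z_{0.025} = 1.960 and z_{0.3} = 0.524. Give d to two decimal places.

For two independent groups of n = 260 each: d_min = (z_{α} + z_β)·√(2/n).
z-sum = 1.960 + 0.524 = 2.484.
d_min = 2.484 × √(2/260) = 2.484 × 0.0877 = 0.218.

d_min ≈ 0.22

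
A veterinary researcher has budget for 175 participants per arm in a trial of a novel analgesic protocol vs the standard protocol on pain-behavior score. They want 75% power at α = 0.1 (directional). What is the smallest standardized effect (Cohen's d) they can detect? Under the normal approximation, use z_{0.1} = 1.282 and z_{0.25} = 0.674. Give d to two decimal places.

d_min ≈ 0.21

For two independent groups of n = 175 each: d_min = (z_{α} + z_β)·√(2/n).
z-sum = 1.282 + 0.674 = 1.956.
d_min = 1.956 × √(2/175) = 1.956 × 0.1069 = 0.209.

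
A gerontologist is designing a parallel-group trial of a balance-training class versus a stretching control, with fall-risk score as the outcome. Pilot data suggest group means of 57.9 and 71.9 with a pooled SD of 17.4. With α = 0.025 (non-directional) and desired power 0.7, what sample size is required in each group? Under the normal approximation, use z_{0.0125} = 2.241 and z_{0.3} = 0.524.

Cohen's d = |M₁ − M₂| / SD_pooled = |57.9 − 71.9| / 17.4 = 14.0 / 17.4 = 0.805.
For two independent groups with equal n: n = 2·((z_{α/2} + z_β) / d)².
z_{α/2} + z_β = 2.241 + 0.524 = 2.765.
n = 2 × (2.765 / 0.805)² = 2 × 3.435² = 2 × 11.80 = 23.6.
Round up to the next whole participant.

n = 24 per group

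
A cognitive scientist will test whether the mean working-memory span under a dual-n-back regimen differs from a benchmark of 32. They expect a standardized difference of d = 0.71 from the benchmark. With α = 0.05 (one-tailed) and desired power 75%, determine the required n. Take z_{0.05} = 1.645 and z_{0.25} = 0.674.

For a one-sample test: n = ((z_{α} + z_β) / d)².
z_{α} + z_β = 1.645 + 0.674 = 2.319.
n = (2.319 / 0.71)² = 3.266² = 10.67.
Round up.

n = 11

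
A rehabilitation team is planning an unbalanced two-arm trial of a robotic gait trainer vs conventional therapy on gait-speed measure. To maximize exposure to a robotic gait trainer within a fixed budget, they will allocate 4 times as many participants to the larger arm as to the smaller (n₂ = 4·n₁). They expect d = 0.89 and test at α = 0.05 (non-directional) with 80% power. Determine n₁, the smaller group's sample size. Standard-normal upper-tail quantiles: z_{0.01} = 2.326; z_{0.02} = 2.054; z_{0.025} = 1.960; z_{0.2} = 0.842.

With allocation ratio k = n₂/n₁ = 4, Var(x̄₁−x̄₂) = σ²(1/n₁ + 1/(k·n₁)) = σ²·(k+1)/(k·n₁).
So n₁ = (1 + 1/k)·((z_{α/2} + z_β)/d)² = 1.250 × (2.802/0.89)².
n₁ = 1.250 × 9.91 = 12.4.
Round up: n₁ = 13, giving n₂ = 4 × 13 = 52.

n₁ = 13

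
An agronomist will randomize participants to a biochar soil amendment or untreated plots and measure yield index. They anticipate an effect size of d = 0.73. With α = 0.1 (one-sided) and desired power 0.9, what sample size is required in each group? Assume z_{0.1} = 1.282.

For two independent groups with equal n: n = 2·((z_{α} + z_β) / d)².
z_{α} + z_β = 1.282 + 1.282 = 2.564.
n = 2 × (2.564 / 0.73)² = 2 × 3.512² = 2 × 12.34 = 24.7.
Round up to the next whole participant.

n = 25 per group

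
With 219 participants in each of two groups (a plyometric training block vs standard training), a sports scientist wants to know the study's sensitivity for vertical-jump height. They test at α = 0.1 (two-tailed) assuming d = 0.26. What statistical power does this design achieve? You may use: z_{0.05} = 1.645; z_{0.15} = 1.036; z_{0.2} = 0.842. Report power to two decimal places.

power ≈ 0.86

For two equal groups, power = Φ(d·√(n/2) − z_{α/2}).
d·√(n/2) = 0.26 × √(219/2) = 0.26 × 10.464 = 2.721.
z_β = 2.721 − 1.645 = 1.076.
Power = Φ(1.076) = 0.859.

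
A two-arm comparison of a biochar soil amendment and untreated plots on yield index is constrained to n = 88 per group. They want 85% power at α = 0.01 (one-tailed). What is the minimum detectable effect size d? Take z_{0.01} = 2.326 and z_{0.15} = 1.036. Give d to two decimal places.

d_min ≈ 0.51

For two independent groups of n = 88 each: d_min = (z_{α} + z_β)·√(2/n).
z-sum = 2.326 + 1.036 = 3.362.
d_min = 3.362 × √(2/88) = 3.362 × 0.1508 = 0.507.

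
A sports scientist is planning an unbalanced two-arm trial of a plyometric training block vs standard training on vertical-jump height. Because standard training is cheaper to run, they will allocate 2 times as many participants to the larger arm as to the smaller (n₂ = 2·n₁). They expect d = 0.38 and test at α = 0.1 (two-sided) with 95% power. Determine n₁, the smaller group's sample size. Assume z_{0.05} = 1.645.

n₁ = 113

With allocation ratio k = n₂/n₁ = 2, Var(x̄₁−x̄₂) = σ²(1/n₁ + 1/(k·n₁)) = σ²·(k+1)/(k·n₁).
So n₁ = (1 + 1/k)·((z_{α/2} + z_β)/d)² = 1.500 × (3.290/0.38)².
n₁ = 1.500 × 74.96 = 112.4.
Round up: n₁ = 113, giving n₂ = 2 × 113 = 226.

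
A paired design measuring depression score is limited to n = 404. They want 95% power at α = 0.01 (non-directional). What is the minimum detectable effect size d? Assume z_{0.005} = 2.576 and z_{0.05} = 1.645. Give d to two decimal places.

d_min ≈ 0.21

For a single sample (or paired design) of n = 404: d_min = (z_{α/2} + z_β)/√n.
z-sum = 2.576 + 1.645 = 4.221.
d_min = 4.221 / √404 = 4.221 / 20.100 = 0.210.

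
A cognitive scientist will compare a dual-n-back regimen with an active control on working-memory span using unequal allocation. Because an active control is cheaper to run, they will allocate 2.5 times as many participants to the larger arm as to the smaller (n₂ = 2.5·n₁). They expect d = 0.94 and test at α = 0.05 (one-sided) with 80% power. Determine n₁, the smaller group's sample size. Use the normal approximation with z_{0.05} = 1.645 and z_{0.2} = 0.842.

n₁ = 10

With allocation ratio k = n₂/n₁ = 2.5, Var(x̄₁−x̄₂) = σ²(1/n₁ + 1/(k·n₁)) = σ²·(k+1)/(k·n₁).
So n₁ = (1 + 1/k)·((z_{α} + z_β)/d)² = 1.400 × (2.487/0.94)².
n₁ = 1.400 × 7.00 = 9.8.
Round up: n₁ = 10, giving n₂ = 2.5 × 10 = 25.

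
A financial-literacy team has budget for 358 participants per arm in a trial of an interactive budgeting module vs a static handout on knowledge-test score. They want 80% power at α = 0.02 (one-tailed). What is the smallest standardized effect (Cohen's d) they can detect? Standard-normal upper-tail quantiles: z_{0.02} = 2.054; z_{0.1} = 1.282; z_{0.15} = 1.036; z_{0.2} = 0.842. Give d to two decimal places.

d_min ≈ 0.22

For two independent groups of n = 358 each: d_min = (z_{α} + z_β)·√(2/n).
z-sum = 2.054 + 0.842 = 2.896.
d_min = 2.896 × √(2/358) = 2.896 × 0.0747 = 0.216.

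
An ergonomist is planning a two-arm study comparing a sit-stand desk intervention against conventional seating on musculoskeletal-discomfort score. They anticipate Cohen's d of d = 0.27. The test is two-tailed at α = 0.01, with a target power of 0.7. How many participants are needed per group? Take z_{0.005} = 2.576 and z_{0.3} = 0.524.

n = 264 per group

For two independent groups with equal n: n = 2·((z_{α/2} + z_β) / d)².
z_{α/2} + z_β = 2.576 + 0.524 = 3.100.
n = 2 × (3.100 / 0.27)² = 2 × 11.481² = 2 × 131.82 = 263.6.
Round up to the next whole participant.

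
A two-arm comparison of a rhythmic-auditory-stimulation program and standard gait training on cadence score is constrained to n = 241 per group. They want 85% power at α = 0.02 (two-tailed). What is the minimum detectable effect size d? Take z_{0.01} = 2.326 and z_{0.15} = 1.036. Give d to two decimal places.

For two independent groups of n = 241 each: d_min = (z_{α/2} + z_β)·√(2/n).
z-sum = 2.326 + 1.036 = 3.362.
d_min = 3.362 × √(2/241) = 3.362 × 0.0911 = 0.306.

d_min ≈ 0.31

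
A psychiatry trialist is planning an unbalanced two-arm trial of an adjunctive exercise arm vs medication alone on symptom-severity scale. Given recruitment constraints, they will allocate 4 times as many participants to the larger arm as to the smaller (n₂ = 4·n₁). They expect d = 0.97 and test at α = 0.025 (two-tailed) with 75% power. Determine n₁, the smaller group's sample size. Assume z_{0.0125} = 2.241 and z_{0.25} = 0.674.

n₁ = 12

With allocation ratio k = n₂/n₁ = 4, Var(x̄₁−x̄₂) = σ²(1/n₁ + 1/(k·n₁)) = σ²·(k+1)/(k·n₁).
So n₁ = (1 + 1/k)·((z_{α/2} + z_β)/d)² = 1.250 × (2.915/0.97)².
n₁ = 1.250 × 9.03 = 11.3.
Round up: n₁ = 12, giving n₂ = 4 × 12 = 48.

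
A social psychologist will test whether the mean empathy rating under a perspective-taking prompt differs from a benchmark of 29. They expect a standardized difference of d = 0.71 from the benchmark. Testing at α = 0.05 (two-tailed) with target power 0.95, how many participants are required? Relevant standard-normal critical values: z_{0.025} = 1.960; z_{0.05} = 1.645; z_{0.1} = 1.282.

n = 26

For a one-sample test: n = ((z_{α/2} + z_β) / d)².
z_{α/2} + z_β = 1.960 + 1.645 = 3.605.
n = (3.605 / 0.71)² = 5.077² = 25.78.
Round up.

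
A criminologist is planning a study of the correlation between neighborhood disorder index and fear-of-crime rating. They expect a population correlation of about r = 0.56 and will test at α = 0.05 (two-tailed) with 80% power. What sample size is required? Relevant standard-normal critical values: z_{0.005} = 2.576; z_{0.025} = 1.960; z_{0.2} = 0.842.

n = 23

Fisher's z: C = ½·ln((1+r)/(1−r)) = ½·ln(3.5455) = 0.6328.
n = ((z_{α/2} + z_β)/C)² + 3.
(1.960 + 0.842) / 0.6328 = 2.802 / 0.6328 = 4.428.
n = 4.428² + 3 = 19.61 + 3 = 22.6.
Round up.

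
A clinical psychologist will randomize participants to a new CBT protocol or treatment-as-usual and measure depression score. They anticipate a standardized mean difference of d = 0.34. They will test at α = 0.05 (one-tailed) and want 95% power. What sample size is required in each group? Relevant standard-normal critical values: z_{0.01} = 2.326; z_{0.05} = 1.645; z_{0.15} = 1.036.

For two independent groups with equal n: n = 2·((z_{α} + z_β) / d)².
z_{α} + z_β = 1.645 + 1.645 = 3.290.
n = 2 × (3.290 / 0.34)² = 2 × 9.676² = 2 × 93.63 = 187.3.
Round up to the next whole participant.

n = 188 per group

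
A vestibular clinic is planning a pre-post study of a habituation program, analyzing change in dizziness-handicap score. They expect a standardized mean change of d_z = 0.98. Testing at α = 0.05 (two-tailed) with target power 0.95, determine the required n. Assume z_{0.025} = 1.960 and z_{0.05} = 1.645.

n = 14 pairs

For a paired (one-sample on differences) test: n = ((z_{α/2} + z_β) / d)².
z_{α/2} + z_β = 1.960 + 1.645 = 3.605.
n = (3.605 / 0.98)² = 3.679² = 13.53.
Round up.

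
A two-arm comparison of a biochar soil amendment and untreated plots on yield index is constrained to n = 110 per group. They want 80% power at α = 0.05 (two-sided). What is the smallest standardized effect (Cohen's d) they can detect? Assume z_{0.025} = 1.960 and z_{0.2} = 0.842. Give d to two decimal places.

d_min ≈ 0.38

For two independent groups of n = 110 each: d_min = (z_{α/2} + z_β)·√(2/n).
z-sum = 1.960 + 0.842 = 2.802.
d_min = 2.802 × √(2/110) = 2.802 × 0.1348 = 0.378.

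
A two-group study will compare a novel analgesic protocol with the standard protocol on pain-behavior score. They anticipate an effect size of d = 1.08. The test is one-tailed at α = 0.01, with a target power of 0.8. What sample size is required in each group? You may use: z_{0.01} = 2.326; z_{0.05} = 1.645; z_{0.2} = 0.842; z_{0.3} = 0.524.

For two independent groups with equal n: n = 2·((z_{α} + z_β) / d)².
z_{α} + z_β = 2.326 + 0.842 = 3.168.
n = 2 × (3.168 / 1.08)² = 2 × 2.933² = 2 × 8.60 = 17.2.
Round up to the next whole participant.

n = 18 per group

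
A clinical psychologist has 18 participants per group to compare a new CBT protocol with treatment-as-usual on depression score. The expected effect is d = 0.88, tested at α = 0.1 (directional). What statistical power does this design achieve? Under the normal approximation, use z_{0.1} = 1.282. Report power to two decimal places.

power ≈ 0.91

For two equal groups, power = Φ(d·√(n/2) − z_{α}).
d·√(n/2) = 0.88 × √(18/2) = 0.88 × 3.000 = 2.640.
z_β = 2.640 − 1.282 = 1.358.
Power = Φ(1.358) = 0.913.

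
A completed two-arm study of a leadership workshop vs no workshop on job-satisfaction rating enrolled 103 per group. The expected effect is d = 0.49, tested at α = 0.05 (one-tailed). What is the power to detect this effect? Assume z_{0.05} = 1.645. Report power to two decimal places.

For two equal groups, power = Φ(d·√(n/2) − z_{α}).
d·√(n/2) = 0.49 × √(103/2) = 0.49 × 7.176 = 3.516.
z_β = 3.516 − 1.645 = 1.871.
Power = Φ(1.871) = 0.969.

power ≈ 0.97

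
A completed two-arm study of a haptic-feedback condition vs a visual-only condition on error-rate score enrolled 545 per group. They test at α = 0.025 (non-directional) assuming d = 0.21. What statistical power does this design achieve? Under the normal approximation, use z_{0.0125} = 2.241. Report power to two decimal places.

For two equal groups, power = Φ(d·√(n/2) − z_{α/2}).
d·√(n/2) = 0.21 × √(545/2) = 0.21 × 16.508 = 3.467.
z_β = 3.467 − 2.241 = 1.226.
Power = Φ(1.226) = 0.890.

power ≈ 0.89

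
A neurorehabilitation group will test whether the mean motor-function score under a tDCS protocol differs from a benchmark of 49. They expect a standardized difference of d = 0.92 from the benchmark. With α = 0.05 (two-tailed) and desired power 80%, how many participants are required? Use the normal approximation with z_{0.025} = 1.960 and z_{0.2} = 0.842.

n = 10

For a one-sample test: n = ((z_{α/2} + z_β) / d)².
z_{α/2} + z_β = 1.960 + 0.842 = 2.802.
n = (2.802 / 0.92)² = 3.046² = 9.28.
Round up.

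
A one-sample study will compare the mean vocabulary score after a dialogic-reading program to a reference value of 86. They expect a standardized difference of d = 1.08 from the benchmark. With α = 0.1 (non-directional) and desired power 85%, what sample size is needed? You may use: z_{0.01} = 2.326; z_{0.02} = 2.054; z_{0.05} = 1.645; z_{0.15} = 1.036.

For a one-sample test: n = ((z_{α/2} + z_β) / d)².
z_{α/2} + z_β = 1.645 + 1.036 = 2.681.
n = (2.681 / 1.08)² = 2.482² = 6.16.
Round up.

n = 7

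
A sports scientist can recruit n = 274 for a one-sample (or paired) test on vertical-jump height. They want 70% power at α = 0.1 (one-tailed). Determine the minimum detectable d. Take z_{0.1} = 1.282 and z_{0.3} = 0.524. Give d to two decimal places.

d_min ≈ 0.11

For a single sample (or paired design) of n = 274: d_min = (z_{α} + z_β)/√n.
z-sum = 1.282 + 0.524 = 1.806.
d_min = 1.806 / √274 = 1.806 / 16.553 = 0.109.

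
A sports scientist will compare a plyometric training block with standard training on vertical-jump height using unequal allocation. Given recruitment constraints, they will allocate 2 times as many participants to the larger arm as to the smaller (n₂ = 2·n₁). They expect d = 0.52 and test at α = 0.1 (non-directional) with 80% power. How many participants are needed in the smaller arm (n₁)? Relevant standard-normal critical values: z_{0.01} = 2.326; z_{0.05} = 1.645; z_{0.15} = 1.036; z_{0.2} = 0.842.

n₁ = 35

With allocation ratio k = n₂/n₁ = 2, Var(x̄₁−x̄₂) = σ²(1/n₁ + 1/(k·n₁)) = σ²·(k+1)/(k·n₁).
So n₁ = (1 + 1/k)·((z_{α/2} + z_β)/d)² = 1.500 × (2.487/0.52)².
n₁ = 1.500 × 22.87 = 34.3.
Round up: n₁ = 35, giving n₂ = 2 × 35 = 70.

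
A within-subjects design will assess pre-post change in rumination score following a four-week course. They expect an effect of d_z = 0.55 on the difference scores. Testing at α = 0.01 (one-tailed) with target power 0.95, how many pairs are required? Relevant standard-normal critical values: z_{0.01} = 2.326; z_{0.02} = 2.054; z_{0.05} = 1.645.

n = 53 pairs

For a paired (one-sample on differences) test: n = ((z_{α} + z_β) / d)².
z_{α} + z_β = 2.326 + 1.645 = 3.971.
n = (3.971 / 0.55)² = 7.220² = 52.13.
Round up.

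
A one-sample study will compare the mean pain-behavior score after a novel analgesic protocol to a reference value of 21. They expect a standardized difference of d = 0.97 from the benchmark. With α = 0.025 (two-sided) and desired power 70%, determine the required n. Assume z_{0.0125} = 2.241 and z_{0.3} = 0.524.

For a one-sample test: n = ((z_{α/2} + z_β) / d)².
z_{α/2} + z_β = 2.241 + 0.524 = 2.765.
n = (2.765 / 0.97)² = 2.851² = 8.13.
Round up.

n = 9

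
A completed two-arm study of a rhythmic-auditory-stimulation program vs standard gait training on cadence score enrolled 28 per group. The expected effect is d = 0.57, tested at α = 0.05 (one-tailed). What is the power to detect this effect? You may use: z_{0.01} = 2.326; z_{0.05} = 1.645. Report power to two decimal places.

power ≈ 0.69

For two equal groups, power = Φ(d·√(n/2) − z_{α}).
d·√(n/2) = 0.57 × √(28/2) = 0.57 × 3.742 = 2.133.
z_β = 2.133 − 1.645 = 0.488.
Power = Φ(0.488) = 0.687.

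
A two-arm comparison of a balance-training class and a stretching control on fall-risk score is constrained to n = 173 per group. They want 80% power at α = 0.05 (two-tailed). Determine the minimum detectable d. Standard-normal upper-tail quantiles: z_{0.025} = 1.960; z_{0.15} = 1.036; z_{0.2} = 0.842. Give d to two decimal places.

For two independent groups of n = 173 each: d_min = (z_{α/2} + z_β)·√(2/n).
z-sum = 1.960 + 0.842 = 2.802.
d_min = 2.802 × √(2/173) = 2.802 × 0.1075 = 0.301.

d_min ≈ 0.30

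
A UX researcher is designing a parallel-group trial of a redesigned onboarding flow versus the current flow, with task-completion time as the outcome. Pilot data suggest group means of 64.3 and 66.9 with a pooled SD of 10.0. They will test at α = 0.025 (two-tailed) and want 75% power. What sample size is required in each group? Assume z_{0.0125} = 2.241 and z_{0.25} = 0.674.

n = 252 per group

Cohen's d = |M₁ − M₂| / SD_pooled = |64.3 − 66.9| / 10.0 = 2.6 / 10.0 = 0.260.
For two independent groups with equal n: n = 2·((z_{α/2} + z_β) / d)².
z_{α/2} + z_β = 2.241 + 0.674 = 2.915.
n = 2 × (2.915 / 0.260)² = 2 × 11.212² = 2 × 125.70 = 251.4.
Round up to the next whole participant.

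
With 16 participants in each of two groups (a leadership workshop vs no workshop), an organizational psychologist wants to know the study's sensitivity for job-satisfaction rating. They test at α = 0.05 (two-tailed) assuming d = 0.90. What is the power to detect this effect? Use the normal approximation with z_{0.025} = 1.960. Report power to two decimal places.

For two equal groups, power = Φ(d·√(n/2) − z_{α/2}).
d·√(n/2) = 0.90 × √(16/2) = 0.90 × 2.828 = 2.546.
z_β = 2.546 − 1.960 = 0.586.
Power = Φ(0.586) = 0.721.

power ≈ 0.72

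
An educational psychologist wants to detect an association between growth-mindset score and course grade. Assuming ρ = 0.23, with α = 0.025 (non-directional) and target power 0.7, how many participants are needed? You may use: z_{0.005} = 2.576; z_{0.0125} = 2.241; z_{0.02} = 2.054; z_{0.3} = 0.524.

Fisher's z: C = ½·ln((1+r)/(1−r)) = ½·ln(1.5974) = 0.2342.
n = ((z_{α/2} + z_β)/C)² + 3.
(2.241 + 0.524) / 0.2342 = 2.765 / 0.2342 = 11.806.
n = 11.806² + 3 = 139.39 + 3 = 142.4.
Round up.

n = 143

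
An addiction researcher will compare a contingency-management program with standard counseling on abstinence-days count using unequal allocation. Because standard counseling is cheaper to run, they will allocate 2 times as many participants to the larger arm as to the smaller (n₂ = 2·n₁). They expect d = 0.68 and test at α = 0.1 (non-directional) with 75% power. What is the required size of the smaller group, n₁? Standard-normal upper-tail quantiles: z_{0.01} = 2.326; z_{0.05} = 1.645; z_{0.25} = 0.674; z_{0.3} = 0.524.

n₁ = 18

With allocation ratio k = n₂/n₁ = 2, Var(x̄₁−x̄₂) = σ²(1/n₁ + 1/(k·n₁)) = σ²·(k+1)/(k·n₁).
So n₁ = (1 + 1/k)·((z_{α/2} + z_β)/d)² = 1.500 × (2.319/0.68)².
n₁ = 1.500 × 11.63 = 17.4.
Round up: n₁ = 18, giving n₂ = 2 × 18 = 36.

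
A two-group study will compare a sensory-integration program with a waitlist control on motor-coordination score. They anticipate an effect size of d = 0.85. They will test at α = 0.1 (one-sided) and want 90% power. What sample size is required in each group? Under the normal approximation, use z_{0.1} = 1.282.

For two independent groups with equal n: n = 2·((z_{α} + z_β) / d)².
z_{α} + z_β = 1.282 + 1.282 = 2.564.
n = 2 × (2.564 / 0.85)² = 2 × 3.016² = 2 × 9.10 = 18.2.
Round up to the next whole participant.

n = 19 per group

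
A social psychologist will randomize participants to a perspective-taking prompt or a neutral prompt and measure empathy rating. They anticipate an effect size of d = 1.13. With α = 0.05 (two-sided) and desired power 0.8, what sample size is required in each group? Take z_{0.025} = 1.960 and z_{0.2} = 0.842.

n = 13 per group

For two independent groups with equal n: n = 2·((z_{α/2} + z_β) / d)².
z_{α/2} + z_β = 1.960 + 0.842 = 2.802.
n = 2 × (2.802 / 1.13)² = 2 × 2.480² = 2 × 6.15 = 12.3.
Round up to the next whole participant.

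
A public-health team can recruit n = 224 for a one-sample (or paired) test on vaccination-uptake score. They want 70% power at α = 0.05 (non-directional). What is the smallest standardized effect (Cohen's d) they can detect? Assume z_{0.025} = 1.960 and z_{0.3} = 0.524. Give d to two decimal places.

For a single sample (or paired design) of n = 224: d_min = (z_{α/2} + z_β)/√n.
z-sum = 1.960 + 0.524 = 2.484.
d_min = 2.484 / √224 = 2.484 / 14.967 = 0.166.

d_min ≈ 0.17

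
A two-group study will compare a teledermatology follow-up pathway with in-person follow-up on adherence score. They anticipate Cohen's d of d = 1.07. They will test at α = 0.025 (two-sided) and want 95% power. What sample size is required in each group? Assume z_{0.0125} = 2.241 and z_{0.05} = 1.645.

n = 27 per group

For two independent groups with equal n: n = 2·((z_{α/2} + z_β) / d)².
z_{α/2} + z_β = 2.241 + 1.645 = 3.886.
n = 2 × (3.886 / 1.07)² = 2 × 3.632² = 2 × 13.19 = 26.4.
Round up to the next whole participant.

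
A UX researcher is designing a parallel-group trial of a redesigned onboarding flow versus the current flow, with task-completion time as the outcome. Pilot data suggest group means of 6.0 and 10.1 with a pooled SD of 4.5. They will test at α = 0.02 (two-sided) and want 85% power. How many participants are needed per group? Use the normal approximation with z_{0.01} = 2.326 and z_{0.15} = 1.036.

n = 28 per group

Cohen's d = |M₁ − M₂| / SD_pooled = |6.0 − 10.1| / 4.5 = 4.1 / 4.5 = 0.911.
For two independent groups with equal n: n = 2·((z_{α/2} + z_β) / d)².
z_{α/2} + z_β = 2.326 + 1.036 = 3.362.
n = 2 × (3.362 / 0.911)² = 2 × 3.690² = 2 × 13.62 = 27.2.
Round up to the next whole participant.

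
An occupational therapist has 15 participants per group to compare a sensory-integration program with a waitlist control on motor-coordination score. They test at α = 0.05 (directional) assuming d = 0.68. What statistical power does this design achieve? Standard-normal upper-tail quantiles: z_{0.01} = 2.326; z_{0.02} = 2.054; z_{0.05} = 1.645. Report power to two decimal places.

power ≈ 0.59

For two equal groups, power = Φ(d·√(n/2) − z_{α}).
d·√(n/2) = 0.68 × √(15/2) = 0.68 × 2.739 = 1.862.
z_β = 1.862 − 1.645 = 0.217.
Power = Φ(0.217) = 0.586.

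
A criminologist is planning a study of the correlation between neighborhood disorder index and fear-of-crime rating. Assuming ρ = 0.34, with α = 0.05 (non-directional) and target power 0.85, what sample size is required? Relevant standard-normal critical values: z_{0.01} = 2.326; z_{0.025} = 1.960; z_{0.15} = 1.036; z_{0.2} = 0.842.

n = 75

Fisher's z: C = ½·ln((1+r)/(1−r)) = ½·ln(2.0303) = 0.3541.
n = ((z_{α/2} + z_β)/C)² + 3.
(1.960 + 1.036) / 0.3541 = 2.996 / 0.3541 = 8.461.
n = 8.461² + 3 = 71.59 + 3 = 74.6.
Round up.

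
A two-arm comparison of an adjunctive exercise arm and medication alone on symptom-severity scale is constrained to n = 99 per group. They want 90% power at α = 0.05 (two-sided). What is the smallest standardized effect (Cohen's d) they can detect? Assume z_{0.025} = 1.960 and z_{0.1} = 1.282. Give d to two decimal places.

d_min ≈ 0.46

For two independent groups of n = 99 each: d_min = (z_{α/2} + z_β)·√(2/n).
z-sum = 1.960 + 1.282 = 3.242.
d_min = 3.242 × √(2/99) = 3.242 × 0.1421 = 0.461.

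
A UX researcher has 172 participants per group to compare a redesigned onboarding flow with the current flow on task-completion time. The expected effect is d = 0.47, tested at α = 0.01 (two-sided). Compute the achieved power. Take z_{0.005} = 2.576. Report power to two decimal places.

For two equal groups, power = Φ(d·√(n/2) − z_{α/2}).
d·√(n/2) = 0.47 × √(172/2) = 0.47 × 9.274 = 4.359.
z_β = 4.359 − 2.576 = 1.783.
Power = Φ(1.783) = 0.963.

power ≈ 0.96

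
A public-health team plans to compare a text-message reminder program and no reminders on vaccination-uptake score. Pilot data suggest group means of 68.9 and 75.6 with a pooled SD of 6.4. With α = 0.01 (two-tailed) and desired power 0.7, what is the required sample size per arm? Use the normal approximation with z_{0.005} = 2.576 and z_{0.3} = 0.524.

n = 18 per group

Cohen's d = |M₁ − M₂| / SD_pooled = |68.9 − 75.6| / 6.4 = 6.7 / 6.4 = 1.047.
For two independent groups with equal n: n = 2·((z_{α/2} + z_β) / d)².
z_{α/2} + z_β = 2.576 + 0.524 = 3.100.
n = 2 × (3.100 / 1.047)² = 2 × 2.961² = 2 × 8.77 = 17.5.
Round up to the next whole participant.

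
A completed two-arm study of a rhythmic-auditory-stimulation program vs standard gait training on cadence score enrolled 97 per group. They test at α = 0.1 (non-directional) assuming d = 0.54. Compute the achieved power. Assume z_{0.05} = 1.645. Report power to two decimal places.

power ≈ 0.98

For two equal groups, power = Φ(d·√(n/2) − z_{α/2}).
d·√(n/2) = 0.54 × √(97/2) = 0.54 × 6.964 = 3.761.
z_β = 3.761 − 1.645 = 2.116.
Power = Φ(2.116) = 0.983.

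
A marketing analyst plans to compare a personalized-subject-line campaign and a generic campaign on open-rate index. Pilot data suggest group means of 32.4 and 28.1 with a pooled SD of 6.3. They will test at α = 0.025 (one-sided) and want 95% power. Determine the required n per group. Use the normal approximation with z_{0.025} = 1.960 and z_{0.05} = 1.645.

n = 56 per group

Cohen's d = |M₁ − M₂| / SD_pooled = |32.4 − 28.1| / 6.3 = 4.3 / 6.3 = 0.683.
For two independent groups with equal n: n = 2·((z_{α} + z_β) / d)².
z_{α} + z_β = 1.960 + 1.645 = 3.605.
n = 2 × (3.605 / 0.683)² = 2 × 5.278² = 2 × 27.86 = 55.7.
Round up to the next whole participant.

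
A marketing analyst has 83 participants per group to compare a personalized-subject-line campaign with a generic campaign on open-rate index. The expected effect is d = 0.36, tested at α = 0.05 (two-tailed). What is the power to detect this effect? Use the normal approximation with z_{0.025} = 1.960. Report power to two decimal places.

power ≈ 0.64

For two equal groups, power = Φ(d·√(n/2) − z_{α/2}).
d·√(n/2) = 0.36 × √(83/2) = 0.36 × 6.442 = 2.319.
z_β = 2.319 − 1.960 = 0.359.
Power = Φ(0.359) = 0.640.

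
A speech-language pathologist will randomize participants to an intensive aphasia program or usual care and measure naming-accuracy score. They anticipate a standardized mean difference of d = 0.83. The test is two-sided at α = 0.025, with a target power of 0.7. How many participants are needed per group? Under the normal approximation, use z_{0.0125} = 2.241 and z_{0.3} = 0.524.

For two independent groups with equal n: n = 2·((z_{α/2} + z_β) / d)².
z_{α/2} + z_β = 2.241 + 0.524 = 2.765.
n = 2 × (2.765 / 0.83)² = 2 × 3.331² = 2 × 11.10 = 22.2.
Round up to the next whole participant.

n = 23 per group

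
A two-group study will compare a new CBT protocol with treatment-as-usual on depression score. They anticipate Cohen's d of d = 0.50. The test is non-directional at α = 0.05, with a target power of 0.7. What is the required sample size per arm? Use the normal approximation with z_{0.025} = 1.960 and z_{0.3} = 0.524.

n = 50 per group

For two independent groups with equal n: n = 2·((z_{α/2} + z_β) / d)².
z_{α/2} + z_β = 1.960 + 0.524 = 2.484.
n = 2 × (2.484 / 0.50)² = 2 × 4.968² = 2 × 24.68 = 49.4.
Round up to the next whole participant.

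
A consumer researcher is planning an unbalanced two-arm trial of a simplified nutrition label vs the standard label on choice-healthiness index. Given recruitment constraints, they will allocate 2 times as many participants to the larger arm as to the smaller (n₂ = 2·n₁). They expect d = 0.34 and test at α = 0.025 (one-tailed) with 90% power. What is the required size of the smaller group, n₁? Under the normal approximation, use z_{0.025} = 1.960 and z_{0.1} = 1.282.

n₁ = 137

With allocation ratio k = n₂/n₁ = 2, Var(x̄₁−x̄₂) = σ²(1/n₁ + 1/(k·n₁)) = σ²·(k+1)/(k·n₁).
So n₁ = (1 + 1/k)·((z_{α} + z_β)/d)² = 1.500 × (3.242/0.34)².
n₁ = 1.500 × 90.92 = 136.4.
Round up: n₁ = 137, giving n₂ = 2 × 137 = 274.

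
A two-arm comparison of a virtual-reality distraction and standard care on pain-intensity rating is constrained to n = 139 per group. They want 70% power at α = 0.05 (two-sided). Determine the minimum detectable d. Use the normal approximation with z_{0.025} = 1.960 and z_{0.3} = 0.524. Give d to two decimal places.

For two independent groups of n = 139 each: d_min = (z_{α/2} + z_β)·√(2/n).
z-sum = 1.960 + 0.524 = 2.484.
d_min = 2.484 × √(2/139) = 2.484 × 0.1200 = 0.298.

d_min ≈ 0.30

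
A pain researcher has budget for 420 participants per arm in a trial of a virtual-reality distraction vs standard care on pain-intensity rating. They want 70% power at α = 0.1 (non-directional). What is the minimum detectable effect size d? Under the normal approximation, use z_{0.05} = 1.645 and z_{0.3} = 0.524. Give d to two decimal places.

For two independent groups of n = 420 each: d_min = (z_{α/2} + z_β)·√(2/n).
z-sum = 1.645 + 0.524 = 2.169.
d_min = 2.169 × √(2/420) = 2.169 × 0.0690 = 0.150.

d_min ≈ 0.15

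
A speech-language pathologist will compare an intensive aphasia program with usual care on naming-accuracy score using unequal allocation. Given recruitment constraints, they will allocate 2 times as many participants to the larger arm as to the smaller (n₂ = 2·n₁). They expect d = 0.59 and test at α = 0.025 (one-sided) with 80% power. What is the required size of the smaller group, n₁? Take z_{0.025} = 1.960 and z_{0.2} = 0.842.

With allocation ratio k = n₂/n₁ = 2, Var(x̄₁−x̄₂) = σ²(1/n₁ + 1/(k·n₁)) = σ²·(k+1)/(k·n₁).
So n₁ = (1 + 1/k)·((z_{α} + z_β)/d)² = 1.500 × (2.802/0.59)².
n₁ = 1.500 × 22.55 = 33.8.
Round up: n₁ = 34, giving n₂ = 2 × 34 = 68.

n₁ = 34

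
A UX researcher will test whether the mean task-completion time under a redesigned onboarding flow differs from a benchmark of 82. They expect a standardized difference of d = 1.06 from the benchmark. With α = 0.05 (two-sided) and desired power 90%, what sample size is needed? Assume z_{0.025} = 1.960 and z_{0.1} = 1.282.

n = 10

For a one-sample test: n = ((z_{α/2} + z_β) / d)².
z_{α/2} + z_β = 1.960 + 1.282 = 3.242.
n = (3.242 / 1.06)² = 3.058² = 9.35.
Round up.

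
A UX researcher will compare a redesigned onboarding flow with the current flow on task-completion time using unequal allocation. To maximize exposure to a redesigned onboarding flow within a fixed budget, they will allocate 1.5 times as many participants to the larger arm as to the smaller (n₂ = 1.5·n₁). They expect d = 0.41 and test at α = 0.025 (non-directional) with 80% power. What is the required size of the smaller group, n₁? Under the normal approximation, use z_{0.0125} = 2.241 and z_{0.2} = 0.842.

n₁ = 95

With allocation ratio k = n₂/n₁ = 1.5, Var(x̄₁−x̄₂) = σ²(1/n₁ + 1/(k·n₁)) = σ²·(k+1)/(k·n₁).
So n₁ = (1 + 1/k)·((z_{α/2} + z_β)/d)² = 1.667 × (3.083/0.41)².
n₁ = 1.667 × 56.54 = 94.2.
Round up: n₁ = 95, giving n₂ = ⌈1.5 × 95⌉ = ⌈142.5⌉ = 143.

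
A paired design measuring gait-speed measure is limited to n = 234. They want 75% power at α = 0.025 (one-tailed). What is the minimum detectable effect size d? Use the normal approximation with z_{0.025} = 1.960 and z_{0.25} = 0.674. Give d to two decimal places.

For a single sample (or paired design) of n = 234: d_min = (z_{α} + z_β)/√n.
z-sum = 1.960 + 0.674 = 2.634.
d_min = 2.634 / √234 = 2.634 / 15.297 = 0.172.

d_min ≈ 0.17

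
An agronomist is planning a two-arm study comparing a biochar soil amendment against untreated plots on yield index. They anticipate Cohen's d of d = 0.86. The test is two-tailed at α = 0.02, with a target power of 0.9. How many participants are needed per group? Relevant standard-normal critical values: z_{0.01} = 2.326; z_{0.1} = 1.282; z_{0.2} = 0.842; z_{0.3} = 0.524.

For two independent groups with equal n: n = 2·((z_{α/2} + z_β) / d)².
z_{α/2} + z_β = 2.326 + 1.282 = 3.608.
n = 2 × (3.608 / 0.86)² = 2 × 4.195² = 2 × 17.60 = 35.2.
Round up to the next whole participant.

n = 36 per group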